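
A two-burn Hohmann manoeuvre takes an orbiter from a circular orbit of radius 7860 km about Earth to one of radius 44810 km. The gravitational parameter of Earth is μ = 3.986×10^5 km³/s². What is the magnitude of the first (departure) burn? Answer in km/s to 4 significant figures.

Semi-major axis of the transfer orbit: a_t = (7860 + 44810)/2 = 26335 km.
Circular speed at r = 7860 km: v_c = √(μ/r) = 7.121 km/s.
Transfer-orbit speed at the same r (vis-viva, a = a_t): v_t = √[μ(2/r − 1/a_t)] = 9.289 km/s.
Δv₁ = |v_t − v_c| = |9.289 − 7.121| = 2.168 km/s.

Δv₁ = 2.168 km/s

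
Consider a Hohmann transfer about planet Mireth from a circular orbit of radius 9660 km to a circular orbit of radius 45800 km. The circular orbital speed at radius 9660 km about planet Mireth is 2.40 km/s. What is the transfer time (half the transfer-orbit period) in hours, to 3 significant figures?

t = 17.1 hours

From the circular-orbit relation v² = μ/r at r = 9660 km: μ = v²r = (2.40)² × 9660 = 55641.6 km³/s².
Semi-major axis of the transfer orbit: a_t = (9660 + 45800)/2 = 27730 km.
Half the transfer-orbit period gives t = π√(a_t³/μ) = 61500 s.
Converting: 61500 s ÷ 3600 s/hour = 17.1 hours.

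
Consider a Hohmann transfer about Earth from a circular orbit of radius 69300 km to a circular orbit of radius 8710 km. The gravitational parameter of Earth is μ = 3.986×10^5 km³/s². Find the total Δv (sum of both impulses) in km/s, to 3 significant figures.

Δv = 3.52 km/s

The Hohmann ellipse has a_t = (r₁ + r₂)/2 = 39005 km.
Circular speed at r₁: v₁ = √(μ/r₁) = √(3.986×10^5/69300) = 2.398 km/s.
On the transfer ellipse at r₁, vis-viva gives v_a = √[μ(2/r₁ − 1/a_t)] = 1.133 km/s.
First burn Δv₁ = |v_a − v₁| = 1.265 km/s.
Circular speed at r₂: v₂ = √(μ/r₂) = 6.765 km/s.
Transfer-orbit speed at r₂: v_p = √[μ(2/r₂ − 1/a_t)] = 9.017 km/s.
Second burn Δv₂ = |v₂ − v_p| = 2.252 km/s.
Total Δv = Δv₁ + Δv₂ = 3.517 km/s.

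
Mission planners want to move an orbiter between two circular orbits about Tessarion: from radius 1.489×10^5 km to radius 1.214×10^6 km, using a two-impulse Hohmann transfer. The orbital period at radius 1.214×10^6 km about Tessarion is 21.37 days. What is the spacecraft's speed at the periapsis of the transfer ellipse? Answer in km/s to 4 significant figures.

From Kepler's third law T² = 4π²r³/μ at r = 1.214×10^6 km, T = 21.37 days = 21.37 × 86400 s = 1.846368×10^6 s: μ = 4π²r³/T² = 2.07195×10^7 km³/s².
Transfer-ellipse semi-major axis a_t = (r₁ + r₂)/2 = (1.489×10^5 + 1.214×10^6)/2 = 6.8145×10^5 km.
At periapsis, r = 1.489×10^5 km.
Applying v² = μ(2/r − 1/a_t): v = 15.74 km/s.

v = 15.74 km/s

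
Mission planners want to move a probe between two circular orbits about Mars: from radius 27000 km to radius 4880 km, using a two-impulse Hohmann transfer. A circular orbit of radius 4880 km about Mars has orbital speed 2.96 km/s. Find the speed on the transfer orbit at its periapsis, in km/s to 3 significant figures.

From the circular-orbit relation v² = μ/r at r = 4880 km: μ = v²r = (2.96)² × 4880 = 42756.6 km³/s².
Semi-major axis of the transfer orbit: a_t = (27000 + 4880)/2 = 15940 km.
At periapsis, r = 4880 km.
Applying v² = μ(2/r − 1/a_t): v = 3.852 km/s.

v = 3.85 km/s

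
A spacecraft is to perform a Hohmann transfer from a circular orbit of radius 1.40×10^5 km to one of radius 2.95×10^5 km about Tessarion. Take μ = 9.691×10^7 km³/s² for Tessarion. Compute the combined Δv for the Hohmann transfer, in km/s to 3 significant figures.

The Hohmann ellipse has a_t = (r₁ + r₂)/2 = 2.175×10^5 km.
Circular speed at r₁: v₁ = √(μ/r₁) = √(9.691×10^7/1.400×10^5) = 26.310 km/s.
On the transfer ellipse at r₁, vis-viva equation gives v_p = √[μ(2/r₁ − 1/a_t)] = 30.641 km/s.
First burn Δv₁ = |v_p − v₁| = 4.331 km/s.
At r₂, v₂ = √(μ/r₂) = 18.1248 km/s.
Transfer-orbit speed at r₂: v_a = √[μ(2/r₂ − 1/a_t)] = 14.5414 km/s.
Second burn Δv₂ = |v₂ − v_a| = 3.583 km/s.
Total Δv = Δv₁ + Δv₂ = 7.914 km/s.

Δv = 7.91 km/s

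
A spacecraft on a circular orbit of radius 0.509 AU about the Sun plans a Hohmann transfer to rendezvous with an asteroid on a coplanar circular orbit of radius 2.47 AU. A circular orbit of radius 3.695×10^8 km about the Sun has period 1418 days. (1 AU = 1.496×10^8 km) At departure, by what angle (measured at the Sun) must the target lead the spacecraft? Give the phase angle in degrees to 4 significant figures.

φ = 95.71°

From Kepler's third law T² = 4π²r³/μ at r = 3.695×10^8 km, T = 1418 days = 1418 × 86400 s = 1.225152×10^8 s: μ = 4π²r³/T² = 1.32685×10^11 km³/s².
In km: r₁ = 0.509 × 1.496×10^8 = 7.61464×10^7 km; r₂ = 2.47 × 1.496×10^8 = 3.69512×10^8 km.
Transfer-ellipse semi-major axis a_t = (r₁ + r₂)/2 = (7.61464×10^7 + 3.69512×10^8)/2 = 2.228292×10^8 km.
The half-period of the transfer ellipse is t = π√(a_t³/μ) = 2.869×10^7 s.
Target angular speed ω₂ = √(μ/r₂³) = 5.128×10^-8 rad/s.
Angle swept by the target during transfer: ω₂·t = 1.4712 rad = 84.29°.
Arrival is 180° from departure on the ellipse, so φ = 180° − 84.29° = 95.71°.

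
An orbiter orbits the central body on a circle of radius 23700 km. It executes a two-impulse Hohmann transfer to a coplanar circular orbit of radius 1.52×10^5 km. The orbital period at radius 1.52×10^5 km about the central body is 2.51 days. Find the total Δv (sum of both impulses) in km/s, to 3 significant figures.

From Kepler's third law T² = 4π²r³/μ at r = 1.52×10^5 km, T = 2.51 days = 2.51 × 86400 s = 2.16864×10^5 s: μ = 4π²r³/T² = 2.94792×10^6 km³/s².
The Hohmann ellipse has a_t = (r₁ + r₂)/2 = 87850 km.
At r₁ the circular-orbit speed is v₁ = √(μ/r₁) = 11.153 km/s.
Transfer-orbit speed at r₁ (vis-viva): v_p = √[μ(2/r₁ − 1/a_t)] = 14.670 km/s.
First burn Δv₁ = |v_p − v₁| = 3.517 km/s.
Circular speed at r₂: v₂ = √(μ/r₂) = 4.404 km/s.
Transfer-orbit speed at r₂: v_a = √[μ(2/r₂ − 1/a_t)] = 2.287 km/s.
Second burn Δv₂ = |v₂ − v_a| = 2.117 km/s.
Δv = Δv₁ + Δv₂ = 3.517 + 2.117 = 5.634 km/s.

Δv = 5.63 km/s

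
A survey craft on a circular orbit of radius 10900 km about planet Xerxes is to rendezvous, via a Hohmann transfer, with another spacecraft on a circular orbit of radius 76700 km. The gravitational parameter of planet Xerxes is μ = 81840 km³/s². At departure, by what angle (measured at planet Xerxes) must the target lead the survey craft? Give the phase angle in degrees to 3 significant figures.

φ = 102°

Transfer-ellipse semi-major axis a_t = (r₁ + r₂)/2 = (10900 + 76700)/2 = 43800 km.
The half-period of the transfer ellipse is t = π√(a_t³/μ) = 1.0066×10^5 s.
Target angular speed ω₂ = √(μ/r₂³) = 1.3468×10^-5 rad/s.
Angle swept by the target during transfer: ω₂·t = 1.3557 rad = 77.68°.
Arrival is 180° from departure on the ellipse, so φ = 180° − 77.68° = 102°.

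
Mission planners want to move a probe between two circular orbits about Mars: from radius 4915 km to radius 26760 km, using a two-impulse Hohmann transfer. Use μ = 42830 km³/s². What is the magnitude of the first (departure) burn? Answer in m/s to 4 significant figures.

The Hohmann ellipse has a_t = (r₁ + r₂)/2 = 15837.5 km.
Circular speed at r = 4915 km: v_c = √(μ/r) = 2.9520 km/s.
Transfer-orbit speed at the same r (vis-viva, a = a_t): v_t = √[μ(2/r − 1/a_t)] = 3.8372 km/s.
Δv₁ = |v_t − v_c| = |3.8372 − 2.9520| = 0.8852 km/s.

Δv₁ = 885.2 m/s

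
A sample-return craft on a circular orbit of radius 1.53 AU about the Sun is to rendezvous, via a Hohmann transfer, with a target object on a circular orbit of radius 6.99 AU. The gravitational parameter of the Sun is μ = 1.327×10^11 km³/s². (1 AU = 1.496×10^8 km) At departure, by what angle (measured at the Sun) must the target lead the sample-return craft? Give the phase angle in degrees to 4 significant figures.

In km: r₁ = 1.53 × 1.496×10^8 = 2.28888×10^8 km; r₂ = 6.99 × 1.496×10^8 = 1.045704×10^9 km.
The Hohmann ellipse has a_t = (r₁ + r₂)/2 = 6.37296×10^8 km.
The half-period of the transfer ellipse is t = π√(a_t³/μ) = 1.38748×10^8 s.
Target angular speed ω₂ = √(μ/r₂³) = 1.07726×10^-8 rad/s.
Angle swept by the target during transfer: ω₂·t = 1.4947 rad = 85.64°.
The sample-return craft traverses 180° on the transfer ellipse, so the target must lead by 180° − 85.64° = 94.36°.

φ = 94.36°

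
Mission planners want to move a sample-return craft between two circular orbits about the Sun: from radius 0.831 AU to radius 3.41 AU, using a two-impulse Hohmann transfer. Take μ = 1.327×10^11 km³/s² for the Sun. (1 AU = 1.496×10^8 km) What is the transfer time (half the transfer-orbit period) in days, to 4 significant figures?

In km: r₁ = 0.831 × 1.496×10^8 = 1.243176×10^8 km; r₂ = 3.41 × 1.496×10^8 = 5.10136×10^8 km.
The Hohmann ellipse has a_t = (r₁ + r₂)/2 = 3.172268×10^8 km.
Transfer time t = π√(a_t³/μ) = π√((3.172268×10^8)³ / 1.327×10^11) = 4.873×10^7 s.
Converting: 4.873×10^7 s ÷ 86400 s/day = 564.0 days.

t = 564.0 days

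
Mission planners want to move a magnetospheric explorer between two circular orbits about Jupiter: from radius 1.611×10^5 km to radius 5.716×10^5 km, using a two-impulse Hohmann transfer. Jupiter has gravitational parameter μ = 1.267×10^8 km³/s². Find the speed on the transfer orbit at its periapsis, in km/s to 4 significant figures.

v = 35.03 km/s

Semi-major axis of the transfer orbit: a_t = (1.611×10^5 + 5.716×10^5)/2 = 3.6635×10^5 km.
At periapsis, r = 1.611×10^5 km.
Applying v² = μ(2/r − 1/a_t): v = 35.03 km/s.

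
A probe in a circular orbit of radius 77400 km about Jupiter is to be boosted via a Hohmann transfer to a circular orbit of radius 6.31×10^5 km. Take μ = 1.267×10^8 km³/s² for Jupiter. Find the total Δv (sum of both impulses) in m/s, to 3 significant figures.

Semi-major axis of the transfer orbit: a_t = (77400 + 6.310×10^5)/2 = 3.542×10^5 km.
Circular speed at r₁: v₁ = √(μ/r₁) = √(1.267×10^8/77400) = 40.46 km/s.
Transfer-orbit speed at r₁ (vis-viva equation): v_p = √[μ(2/r₁ − 1/a_t)] = 54.00 km/s.
First burn Δv₁ = |v_p − v₁| = 13.54 km/s.
Circular speed at r₂: v₂ = √(μ/r₂) = 14.17 km/s.
Transfer-orbit speed at r₂: v_a = √[μ(2/r₂ − 1/a_t)] = 6.624 km/s.
Second burn Δv₂ = |v₂ − v_a| = 7.546 km/s.
Δv = Δv₁ + Δv₂ = 13.54 + 7.546 = 21.09 km/s.

Δv = 21100 m/s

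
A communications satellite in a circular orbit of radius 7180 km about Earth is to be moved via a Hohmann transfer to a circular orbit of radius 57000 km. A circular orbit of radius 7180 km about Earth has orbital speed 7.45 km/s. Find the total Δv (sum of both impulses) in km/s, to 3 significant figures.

Δv = 3.87 km/s

From the circular-orbit relation v² = μ/r at r = 7180 km: μ = v²r = (7.45)² × 7180 = 3.98508×10^5 km³/s².
Semi-major axis of the transfer orbit: a_t = (7180 + 57000)/2 = 32090 km.
Circular speed at r₁: v₁ = √(μ/r₁) = √(3.98508×10^5/7180) = 7.450 km/s.
Transfer-orbit speed at r₁ (v² = μ(2/r − 1/a)): v_p = √[μ(2/r₁ − 1/a_t)] = 9.929 km/s.
First burn Δv₁ = |v_p − v₁| = 2.479 km/s.
Circular speed at r₂: v₂ = √(μ/r₂) = 2.644 km/s.
Transfer-orbit speed at r₂: v_a = √[μ(2/r₂ − 1/a_t)] = 1.251 km/s.
Second burn Δv₂ = |v₂ − v_a| = 1.393 km/s.
Total Δv = Δv₁ + Δv₂ = 3.872 km/s.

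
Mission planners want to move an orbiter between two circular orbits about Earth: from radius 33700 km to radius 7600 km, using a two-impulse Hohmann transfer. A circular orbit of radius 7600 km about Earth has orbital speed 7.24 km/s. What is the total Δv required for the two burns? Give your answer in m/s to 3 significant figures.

From the circular-orbit relation v² = μ/r at r = 7600 km: μ = v²r = (7.24)² × 7600 = 3.98374×10^5 km³/s².
Transfer-ellipse semi-major axis a_t = (r₁ + r₂)/2 = (33700 + 7600)/2 = 20650 km.
At r₁ the circular-orbit speed is v₁ = √(μ/r₁) = 3.438 km/s.
On the transfer ellipse at r₁, vis-viva equation gives v_a = √[μ(2/r₁ − 1/a_t)] = 2.086 km/s.
First burn Δv₁ = |v_a − v₁| = 1.352 km/s.
Circular speed at r₂: v₂ = √(μ/r₂) = 7.240 km/s.
Transfer-orbit speed at r₂: v_p = √[μ(2/r₂ − 1/a_t)] = 9.249 km/s.
Second burn Δv₂ = |v₂ − v_p| = 2.009 km/s.
Total Δv = Δv₁ + Δv₂ = 3.361 km/s.

Δv = 3360 m/s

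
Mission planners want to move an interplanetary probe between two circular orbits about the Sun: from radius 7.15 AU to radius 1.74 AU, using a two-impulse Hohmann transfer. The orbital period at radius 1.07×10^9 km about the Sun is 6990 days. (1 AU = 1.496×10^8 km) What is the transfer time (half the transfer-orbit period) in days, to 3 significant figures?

From Kepler's third law T² = 4π²r³/μ at r = 1.07×10^9 km, T = 6990 days = 6990 × 86400 s = 6.03936×10^8 s: μ = 4π²r³/T² = 1.32596×10^11 km³/s².
In km: r₁ = 7.15 × 1.496×10^8 = 1.06964×10^9 km; r₂ = 1.74 × 1.496×10^8 = 2.60304×10^8 km.
Semi-major axis of the transfer orbit: a_t = (1.06964×10^9 + 2.60304×10^8)/2 = 6.64972×10^8 km.
Transfer time t = π√(a_t³/μ) = π√((6.64972×10^8)³ / 1.32596×10^11) = 1.479×10^8 s.
Converting: 1.479×10^8 s ÷ 86400 s/day = 1710 days.

t = 1710 days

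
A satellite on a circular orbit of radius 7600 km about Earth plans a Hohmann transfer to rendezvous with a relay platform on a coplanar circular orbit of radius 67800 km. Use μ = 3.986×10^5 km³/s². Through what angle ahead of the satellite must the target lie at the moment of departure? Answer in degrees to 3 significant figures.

φ = 105°

Semi-major axis of the transfer orbit: a_t = (7600 + 67800)/2 = 37700 km.
Transfer time t = π√(a_t³/μ) = 36424 s.
The target's mean motion on its circular orbit is ω₂ = √(μ/r₂³) = 3.5762×10^-5 rad/s.
Angle swept by the target during transfer: ω₂·t = 1.3026 rad = 74.63°.
The satellite traverses 180° on the transfer ellipse, so the target must lead by 180° − 74.63° = 105°.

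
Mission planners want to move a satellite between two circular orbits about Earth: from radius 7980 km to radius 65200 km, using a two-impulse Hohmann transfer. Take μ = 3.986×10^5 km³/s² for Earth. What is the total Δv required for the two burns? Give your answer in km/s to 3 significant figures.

The Hohmann ellipse has a_t = (r₁ + r₂)/2 = 36590 km.
At r₁ the circular-orbit speed is v₁ = √(μ/r₁) = 7.0675 km/s.
Transfer-orbit speed at r₁ (vis-viva): v_p = √[μ(2/r₁ − 1/a_t)] = 9.4343 km/s.
First burn Δv₁ = |v_p − v₁| = 2.367 km/s.
At r₂, v₂ = √(μ/r₂) = 2.473 km/s.
Transfer-orbit speed at r₂: v_a = √[μ(2/r₂ − 1/a_t)] = 1.155 km/s.
Second burn Δv₂ = |v₂ − v_a| = 1.318 km/s.
Total Δv = Δv₁ + Δv₂ = 3.685 km/s.

Δv = 3.68 km/s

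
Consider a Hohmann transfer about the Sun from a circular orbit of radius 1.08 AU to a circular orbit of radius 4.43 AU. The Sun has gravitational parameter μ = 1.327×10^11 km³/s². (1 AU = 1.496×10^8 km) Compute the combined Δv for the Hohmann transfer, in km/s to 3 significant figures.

In km: r₁ = 1.08 × 1.496×10^8 = 1.61568×10^8 km; r₂ = 4.43 × 1.496×10^8 = 6.62728×10^8 km.
The Hohmann ellipse has a_t = (r₁ + r₂)/2 = 4.12148×10^8 km.
At r₁ the circular-orbit speed is v₁ = √(μ/r₁) = 28.659 km/s.
Transfer-orbit speed at r₁ (vis-viva): v_p = √[μ(2/r₁ − 1/a_t)] = 36.341 km/s.
First burn Δv₁ = |v_p − v₁| = 7.682 km/s.
Circular speed at r₂: v₂ = √(μ/r₂) = 14.1504 km/s.
Transfer-orbit speed at r₂: v_a = √[μ(2/r₂ − 1/a_t)] = 8.85970 km/s.
Second burn Δv₂ = |v₂ − v_a| = 5.291 km/s.
Δv = Δv₁ + Δv₂ = 7.682 + 5.291 = 12.97 km/s.

Δv = 13.0 km/s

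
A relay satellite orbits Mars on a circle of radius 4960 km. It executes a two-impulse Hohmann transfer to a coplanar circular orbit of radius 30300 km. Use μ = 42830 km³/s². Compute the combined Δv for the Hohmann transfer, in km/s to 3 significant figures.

Δv = 1.47 km/s

Transfer-ellipse semi-major axis a_t = (r₁ + r₂)/2 = (4960 + 30300)/2 = 17630 km.
At r₁ the circular-orbit speed is v₁ = √(μ/r₁) = 2.9386 km/s.
Transfer-orbit speed at r₁ (vis-viva equation): v_p = √[μ(2/r₁ − 1/a_t)] = 3.8524 km/s.
First burn Δv₁ = |v_p − v₁| = 0.9138 km/s.
At r₂, v₂ = √(μ/r₂) = 1.1889 km/s.
Transfer-orbit speed at r₂: v_a = √[μ(2/r₂ − 1/a_t)] = 0.63062 km/s.
Second burn Δv₂ = |v₂ − v_a| = 0.5583 km/s.
Δv = Δv₁ + Δv₂ = 0.9138 + 0.5583 = 1.472 km/s.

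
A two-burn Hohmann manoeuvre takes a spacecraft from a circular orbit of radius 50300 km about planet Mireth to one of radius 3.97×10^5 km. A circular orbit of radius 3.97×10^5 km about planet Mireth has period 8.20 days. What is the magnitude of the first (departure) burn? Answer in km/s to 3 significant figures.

From Kepler's third law T² = 4π²r³/μ at r = 3.97×10^5 km, T = 8.20 days = 8.20 × 86400 s = 7.0848×10^5 s: μ = 4π²r³/T² = 4.92126×10^6 km³/s².
The Hohmann ellipse has a_t = (r₁ + r₂)/2 = 2.2365×10^5 km.
Circular speed at r = 50300 km: v_c = √(μ/r) = 9.8913 km/s.
Transfer-orbit speed at the same r (vis-viva, a = a_t): v_t = √[μ(2/r − 1/a_t)] = 13.178 km/s.
Δv₁ = |v_t − v_c| = |13.178 − 9.8913| = 3.287 km/s.

Δv₁ = 3.29 km/s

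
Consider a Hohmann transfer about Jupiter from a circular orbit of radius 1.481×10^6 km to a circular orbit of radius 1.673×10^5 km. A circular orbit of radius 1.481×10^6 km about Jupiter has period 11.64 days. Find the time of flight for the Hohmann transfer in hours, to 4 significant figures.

From Kepler's third law T² = 4π²r³/μ at r = 1.481×10^6 km, T = 11.64 days = 11.64 × 86400 s = 1.005696×10^6 s: μ = 4π²r³/T² = 1.26792×10^8 km³/s².
Transfer-ellipse semi-major axis a_t = (r₁ + r₂)/2 = (1.481×10^6 + 1.673×10^5)/2 = 8.2415×10^5 km.
Half the transfer-orbit period gives t = π√(a_t³/μ) = 2.0874×10^5 s.
Converting: 2.0874×10^5 s ÷ 3600 s/hour = 57.98 hours.

t = 57.98 hours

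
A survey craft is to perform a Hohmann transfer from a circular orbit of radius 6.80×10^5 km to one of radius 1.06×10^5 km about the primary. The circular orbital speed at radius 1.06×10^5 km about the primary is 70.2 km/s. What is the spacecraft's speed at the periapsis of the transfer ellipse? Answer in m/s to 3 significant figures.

v = 92300 m/s

From the circular-orbit relation v² = μ/r at r = 1.06×10^5 km: μ = v²r = (70.2)² × 1.06×10^5 = 5.22372×10^8 km³/s².
The Hohmann ellipse has a_t = (r₁ + r₂)/2 = 3.930×10^5 km.
The periapsis of the transfer ellipse is at r = 1.060×10^5 km.
Applying v² = μ(2/r − 1/a_t): v = 92.34 km/s.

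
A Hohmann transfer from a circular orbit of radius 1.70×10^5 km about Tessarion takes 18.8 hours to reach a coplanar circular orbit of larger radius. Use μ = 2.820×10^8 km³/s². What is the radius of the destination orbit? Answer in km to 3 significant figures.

Transfer time t = 18.8 hours = 67680 s, and t = π√(a_t³/μ).
So a_t = (μ t²/π²)^(1/3) = (2.820×10^8 × (67680)² / π²)^(1/3) = 5.0772×10^5 km.
Since a_t = (r₁ + r₂)/2, r₂ = 2a_t − r₁ = 2×5.0772×10^5 − 1.700×10^5 = 8.4544×10^5 km.

r₂ = 8.45×10^5 km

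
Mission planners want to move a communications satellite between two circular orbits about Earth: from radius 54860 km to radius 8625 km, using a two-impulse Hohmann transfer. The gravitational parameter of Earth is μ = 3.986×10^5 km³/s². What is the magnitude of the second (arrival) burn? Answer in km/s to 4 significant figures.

The Hohmann ellipse has a_t = (r₁ + r₂)/2 = 31742.5 km.
On the circular orbit at r = 8625 km, v_c = √(μ/r) = 6.798 km/s.
Transfer-orbit speed at the same r (vis-viva, a = a_t): v_t = √[μ(2/r − 1/a_t)] = 8.937 km/s.
Δv₂ = |v_t − v_c| = |8.937 − 6.798| = 2.139 km/s.

Δv₂ = 2.139 km/s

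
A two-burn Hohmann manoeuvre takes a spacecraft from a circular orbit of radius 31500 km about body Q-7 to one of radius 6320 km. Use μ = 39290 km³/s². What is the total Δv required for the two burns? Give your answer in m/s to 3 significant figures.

The Hohmann ellipse has a_t = (r₁ + r₂)/2 = 18910 km.
Circular speed at r₁: v₁ = √(μ/r₁) = √(39290/31500) = 1.11683 km/s.
Transfer-orbit speed at r₁ (v² = μ(2/r − 1/a)): v_a = √[μ(2/r₁ − 1/a_t)] = 0.645652 km/s.
First burn Δv₁ = |v_a − v₁| = 0.4712 km/s.
At r₂, v₂ = √(μ/r₂) = 2.4933 km/s.
Transfer-orbit speed at r₂: v_p = √[μ(2/r₂ − 1/a_t)] = 3.2180 km/s.
Second burn Δv₂ = |v₂ − v_p| = 0.7247 km/s.
Δv = Δv₁ + Δv₂ = 0.4712 + 0.7247 = 1.196 km/s.

Δv = 1200 m/s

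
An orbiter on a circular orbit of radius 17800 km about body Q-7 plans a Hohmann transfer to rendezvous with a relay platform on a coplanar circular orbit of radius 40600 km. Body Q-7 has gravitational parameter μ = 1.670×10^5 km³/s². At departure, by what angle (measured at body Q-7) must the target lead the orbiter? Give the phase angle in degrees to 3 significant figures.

Transfer-ellipse semi-major axis a_t = (r₁ + r₂)/2 = (17800 + 40600)/2 = 29200 km.
The half-period of the transfer ellipse is t = π√(a_t³/μ) = 38360 s.
The target's mean motion on its circular orbit is ω₂ = √(μ/r₂³) = 4.995×10^-5 rad/s.
Angle swept by the target during transfer: ω₂·t = 1.916 rad = 109.8°.
Arrival is 180° from departure on the ellipse, so φ = 180° − 109.8° = 70.2°.

φ = 70.2°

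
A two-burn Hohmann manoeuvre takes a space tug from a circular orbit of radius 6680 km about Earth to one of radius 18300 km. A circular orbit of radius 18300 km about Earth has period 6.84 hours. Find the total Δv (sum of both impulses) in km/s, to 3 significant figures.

Δv = 2.88 km/s

From Kepler's third law T² = 4π²r³/μ at r = 18300 km, T = 6.84 hours = 6.84 × 3600 s = 24624 s: μ = 4π²r³/T² = 3.99021×10^5 km³/s².
The Hohmann ellipse has a_t = (r₁ + r₂)/2 = 12490 km.
Circular speed at r₁: v₁ = √(μ/r₁) = √(3.99021×10^5/6680) = 7.729 km/s.
Transfer-orbit speed at r₁ (vis-viva): v_p = √[μ(2/r₁ − 1/a_t)] = 9.355 km/s.
First burn Δv₁ = |v_p − v₁| = 1.626 km/s.
Circular speed at r₂: v₂ = √(μ/r₂) = 4.670 km/s.
Transfer-orbit speed at r₂: v_a = √[μ(2/r₂ − 1/a_t)] = 3.415 km/s.
Second burn Δv₂ = |v₂ − v_a| = 1.255 km/s.
Total Δv = Δv₁ + Δv₂ = 2.881 km/s.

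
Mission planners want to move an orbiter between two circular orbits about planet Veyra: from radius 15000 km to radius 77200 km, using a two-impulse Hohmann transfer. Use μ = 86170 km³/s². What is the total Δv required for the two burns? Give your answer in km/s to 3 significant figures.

Δv = 1.16 km/s

The Hohmann ellipse has a_t = (r₁ + r₂)/2 = 46100 km.
At r₁ the circular-orbit speed is v₁ = √(μ/r₁) = 2.3968 km/s.
On the transfer ellipse at r₁, vis-viva gives v_p = √[μ(2/r₁ − 1/a_t)] = 3.1016 km/s.
First burn Δv₁ = |v_p − v₁| = 0.7048 km/s.
Circular speed at r₂: v₂ = √(μ/r₂) = 1.05650 km/s.
Transfer-orbit speed at r₂: v_a = √[μ(2/r₂ − 1/a_t)] = 0.602649 km/s.
Second burn Δv₂ = |v₂ − v_a| = 0.4539 km/s.
Δv = Δv₁ + Δv₂ = 0.7048 + 0.4539 = 1.159 km/s.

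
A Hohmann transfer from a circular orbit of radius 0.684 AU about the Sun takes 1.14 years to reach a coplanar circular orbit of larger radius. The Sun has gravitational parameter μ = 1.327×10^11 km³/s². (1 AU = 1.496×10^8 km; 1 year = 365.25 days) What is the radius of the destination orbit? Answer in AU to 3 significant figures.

r₂ = 2.78 AU

In km: r₁ = 0.684 × 1.496×10^8 = 1.023264×10^8 km.
Transfer time t = 1.14 years × 365.25 × 86400 s = 3.5975664×10^7 s, and t = π√(a_t³/μ).
So a_t = (μ t²/π²)^(1/3) = (1.327×10^11 × (3.5975664×10^7)² / π²)^(1/3) = 2.5914×10^8 km.
Since a_t = (r₁ + r₂)/2, r₂ = 2a_t − r₁ = 2×2.5914×10^8 − 1.023264×10^8 = 4.159536×10^8 km.
In AU: r₂ = 4.159536×10^8 / 1.496×10^8 = 2.78 AU.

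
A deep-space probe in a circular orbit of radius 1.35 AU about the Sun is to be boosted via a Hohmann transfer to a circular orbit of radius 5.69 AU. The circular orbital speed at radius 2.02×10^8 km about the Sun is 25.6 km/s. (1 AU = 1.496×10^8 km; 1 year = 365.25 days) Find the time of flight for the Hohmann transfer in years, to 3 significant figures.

t = 3.31 years

From the circular-orbit relation v² = μ/r at r = 2.02×10^8 km: μ = v²r = (25.6)² × 2.02×10^8 = 1.32383×10^11 km³/s².
In km: r₁ = 1.35 × 1.496×10^8 = 2.0196×10^8 km; r₂ = 5.69 × 1.496×10^8 = 8.51224×10^8 km.
Semi-major axis of the transfer orbit: a_t = (2.0196×10^8 + 8.51224×10^8)/2 = 5.26592×10^8 km.
Half the transfer-orbit period gives t = π√(a_t³/μ) = 1.043×10^8 s.
Converting: 1.043×10^8 s ÷ 3.15576×10^7 s/year (365.25 × 86400) = 3.31 years.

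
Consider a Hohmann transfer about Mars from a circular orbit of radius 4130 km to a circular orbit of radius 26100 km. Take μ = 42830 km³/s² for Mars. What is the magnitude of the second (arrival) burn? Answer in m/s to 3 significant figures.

Δv₂ = 611 m/s

Transfer-ellipse semi-major axis a_t = (r₁ + r₂)/2 = (4130 + 26100)/2 = 15115 km.
Circular speed at r = 26100 km: v_c = √(μ/r) = 1.281 km/s.
Transfer-orbit speed at the same r (vis-viva, a = a_t): v_t = √[μ(2/r − 1/a_t)] = 0.6696 km/s.
Δv₂ = |v_t − v_c| = |0.6696 − 1.281| = 0.6114 km/s.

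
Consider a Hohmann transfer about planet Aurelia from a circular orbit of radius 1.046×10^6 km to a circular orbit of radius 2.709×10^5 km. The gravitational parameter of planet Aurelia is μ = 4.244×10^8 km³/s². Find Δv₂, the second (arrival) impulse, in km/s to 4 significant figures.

Δv₂ = 10.31 km/s

The Hohmann ellipse has a_t = (r₁ + r₂)/2 = 6.5845×10^5 km.
Circular speed at r = 2.709×10^5 km: v_c = √(μ/r) = 39.58 km/s.
Vis-viva on the transfer ellipse at r = 2.709×10^5 km gives v_t = √[μ(2/r − 1/a_t)] = 49.89 km/s.
Δv₂ = |v_t − v_c| = |49.89 − 39.58| = 10.31 km/s.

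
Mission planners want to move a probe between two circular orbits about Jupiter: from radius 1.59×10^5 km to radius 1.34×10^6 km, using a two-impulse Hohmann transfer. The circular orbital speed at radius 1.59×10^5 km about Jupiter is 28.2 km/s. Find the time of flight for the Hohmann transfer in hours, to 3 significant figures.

t = 50.4 hours

From the circular-orbit relation v² = μ/r at r = 1.59×10^5 km: μ = v²r = (28.2)² × 1.59×10^5 = 1.26443×10^8 km³/s².
Transfer-ellipse semi-major axis a_t = (r₁ + r₂)/2 = (1.590×10^5 + 1.340×10^6)/2 = 7.495×10^5 km.
By Kepler's third law the transfer-orbit period is T = 2π√(a_t³/μ), so t = T/2 = 1.813×10^5 s.
Converting: 1.813×10^5 s ÷ 3600 s/hour = 50.4 hours.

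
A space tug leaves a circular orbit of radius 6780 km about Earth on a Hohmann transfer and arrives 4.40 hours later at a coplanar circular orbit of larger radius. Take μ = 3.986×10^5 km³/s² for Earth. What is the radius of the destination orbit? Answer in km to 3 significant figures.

r₂ = 36500 km

Transfer time t = 4.40 hours = 15840 s, and t = π√(a_t³/μ).
So a_t = (μ t²/π²)^(1/3) = (3.986×10^5 × (15840)² / π²)^(1/3) = 21640 km.
Since a_t = (r₁ + r₂)/2, r₂ = 2a_t − r₁ = 2×21640 − 6780 = 36500 km.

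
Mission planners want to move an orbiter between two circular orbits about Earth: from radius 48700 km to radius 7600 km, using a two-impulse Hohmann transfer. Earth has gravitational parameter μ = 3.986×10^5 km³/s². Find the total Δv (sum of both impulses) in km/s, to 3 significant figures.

Transfer-ellipse semi-major axis a_t = (r₁ + r₂)/2 = (48700 + 7600)/2 = 28150 km.
Circular speed at r₁: v₁ = √(μ/r₁) = √(3.986×10^5/48700) = 2.8609 km/s.
On the transfer ellipse at r₁, vis-viva gives v_a = √[μ(2/r₁ − 1/a_t)] = 1.4865 km/s.
First burn Δv₁ = |v_a − v₁| = 1.3744 km/s.
Circular speed at r₂: v₂ = √(μ/r₂) = 7.2421 km/s.
Transfer-orbit speed at r₂: v_p = √[μ(2/r₂ − 1/a_t)] = 9.5255 km/s.
Second burn Δv₂ = |v₂ − v_p| = 2.2834 km/s.
Total Δv = Δv₁ + Δv₂ = 3.658 km/s.

Δv = 3.66 km/s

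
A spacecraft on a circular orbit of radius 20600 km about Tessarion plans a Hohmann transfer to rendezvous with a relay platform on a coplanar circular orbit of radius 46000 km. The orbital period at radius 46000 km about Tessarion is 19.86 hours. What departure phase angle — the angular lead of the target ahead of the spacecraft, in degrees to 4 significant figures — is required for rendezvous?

From Kepler's third law T² = 4π²r³/μ at r = 46000 km, T = 19.86 hours = 19.86 × 3600 s = 71496 s: μ = 4π²r³/T² = 7.51744×10^5 km³/s².
Semi-major axis of the transfer orbit: a_t = (20600 + 46000)/2 = 33300 km.
Transfer time t = π√(a_t³/μ) = 22020 s.
The target's mean motion on its circular orbit is ω₂ = √(μ/r₂³) = 8.788×10^-5 rad/s.
Angle swept by the target during transfer: ω₂·t = 1.935 rad = 110.87°.
Arrival is 180° from departure on the ellipse, so φ = 180° − 110.87° = 69.13°.

φ = 69.13°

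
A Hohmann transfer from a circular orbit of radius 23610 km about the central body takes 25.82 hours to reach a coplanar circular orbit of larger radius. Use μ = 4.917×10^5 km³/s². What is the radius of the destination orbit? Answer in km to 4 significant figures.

r₂ = 1.274×10^5 km

Transfer time t = 25.82 hours = 92952 s, and t = π√(a_t³/μ).
So a_t = (μ t²/π²)^(1/3) = (4.917×10^5 × (92952)² / π²)^(1/3) = 75504 km.
Since a_t = (r₁ + r₂)/2, r₂ = 2a_t − r₁ = 2×75504 − 23610 = 1.27398×10^5 km.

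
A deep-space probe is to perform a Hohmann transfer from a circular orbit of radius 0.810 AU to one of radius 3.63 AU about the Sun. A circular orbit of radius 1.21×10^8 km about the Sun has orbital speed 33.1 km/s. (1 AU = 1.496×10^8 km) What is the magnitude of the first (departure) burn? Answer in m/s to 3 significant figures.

Δv₁ = 9220 m/s

From the circular-orbit relation v² = μ/r at r = 1.21×10^8 km: μ = v²r = (33.1)² × 1.21×10^8 = 1.32569×10^11 km³/s².
In km: r₁ = 0.810 × 1.496×10^8 = 1.21176×10^8 km; r₂ = 3.63 × 1.496×10^8 = 5.43048×10^8 km.
Transfer-ellipse semi-major axis a_t = (r₁ + r₂)/2 = (1.21176×10^8 + 5.43048×10^8)/2 = 3.32112×10^8 km.
On the circular orbit at r = 1.21176×10^8 km, v_c = √(μ/r) = 33.076 km/s.
Vis-viva on the transfer ellipse at r = 1.21176×10^8 km gives v_t = √[μ(2/r − 1/a_t)] = 42.295 km/s.
Δv₁ = |v_t − v_c| = |42.295 − 33.076| = 9.219 km/s.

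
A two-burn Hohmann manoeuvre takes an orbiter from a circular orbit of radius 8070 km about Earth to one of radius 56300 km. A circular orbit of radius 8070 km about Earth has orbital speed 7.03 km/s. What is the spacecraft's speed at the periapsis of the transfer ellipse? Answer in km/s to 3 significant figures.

v = 9.30 km/s

From the circular-orbit relation v² = μ/r at r = 8070 km: μ = v²r = (7.03)² × 8070 = 3.98827×10^5 km³/s².
The Hohmann ellipse has a_t = (r₁ + r₂)/2 = 32185 km.
The periapsis of the transfer ellipse is at r = 8070 km.
Applying v² = μ(2/r − 1/a_t): v = 9.298 km/s.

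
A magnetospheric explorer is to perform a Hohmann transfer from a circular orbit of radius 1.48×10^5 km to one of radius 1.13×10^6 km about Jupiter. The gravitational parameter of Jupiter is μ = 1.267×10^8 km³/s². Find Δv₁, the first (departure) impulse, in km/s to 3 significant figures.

Semi-major axis of the transfer orbit: a_t = (1.480×10^5 + 1.130×10^6)/2 = 6.390×10^5 km.
Circular speed at r = 1.480×10^5 km: v_c = √(μ/r) = 29.26 km/s.
Transfer-orbit speed at the same r (vis-viva, a = a_t): v_t = √[μ(2/r − 1/a_t)] = 38.91 km/s.
Δv₁ = |v_t − v_c| = |38.91 − 29.26| = 9.650 km/s.

Δv₁ = 9.65 km/s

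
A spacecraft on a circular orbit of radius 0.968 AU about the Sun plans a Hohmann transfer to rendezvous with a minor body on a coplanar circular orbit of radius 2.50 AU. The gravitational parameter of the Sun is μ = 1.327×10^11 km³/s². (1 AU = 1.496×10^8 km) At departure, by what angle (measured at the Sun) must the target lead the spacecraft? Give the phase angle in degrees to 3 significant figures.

φ = 76.0°

In km: r₁ = 0.968 × 1.496×10^8 = 1.448128×10^8 km; r₂ = 2.50 × 1.496×10^8 = 3.740×10^8 km.
The Hohmann ellipse has a_t = (r₁ + r₂)/2 = 2.594064×10^8 km.
Transfer time t = π√(a_t³/μ) = 3.6032×10^7 s.
Target angular speed ω₂ = √(μ/r₂³) = 5.0365×10^-8 rad/s.
Angle swept by the target during transfer: ω₂·t = 1.815 rad = 104.0°.
The spacecraft traverses 180° on the transfer ellipse, so the target must lead by 180° − 104.0° = 76.0°.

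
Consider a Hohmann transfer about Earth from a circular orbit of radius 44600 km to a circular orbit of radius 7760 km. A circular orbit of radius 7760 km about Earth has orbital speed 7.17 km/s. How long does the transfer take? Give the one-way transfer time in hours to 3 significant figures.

From the circular-orbit relation v² = μ/r at r = 7760 km: μ = v²r = (7.17)² × 7760 = 3.98933×10^5 km³/s².
Transfer-ellipse semi-major axis a_t = (r₁ + r₂)/2 = (44600 + 7760)/2 = 26180 km.
Half the transfer-orbit period gives t = π√(a_t³/μ) = 21070 s.
Converting: 21070 s ÷ 3600 s/hour = 5.85 hours.

t = 5.85 hours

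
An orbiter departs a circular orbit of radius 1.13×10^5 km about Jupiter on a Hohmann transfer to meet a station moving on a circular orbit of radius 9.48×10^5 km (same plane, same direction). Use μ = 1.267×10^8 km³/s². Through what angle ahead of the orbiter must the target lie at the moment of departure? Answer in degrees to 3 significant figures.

Semi-major axis of the transfer orbit: a_t = (1.130×10^5 + 9.480×10^5)/2 = 5.305×10^5 km.
Transfer time t = π√(a_t³/μ) = 1.0784×10^5 s.
The target's mean motion on its circular orbit is ω₂ = √(μ/r₂³) = 1.2195×10^-5 rad/s.
Angle swept by the target during transfer: ω₂·t = 1.3151 rad = 75.35°.
Arrival is 180° from departure on the ellipse, so φ = 180° − 75.35° = 105°.

φ = 105°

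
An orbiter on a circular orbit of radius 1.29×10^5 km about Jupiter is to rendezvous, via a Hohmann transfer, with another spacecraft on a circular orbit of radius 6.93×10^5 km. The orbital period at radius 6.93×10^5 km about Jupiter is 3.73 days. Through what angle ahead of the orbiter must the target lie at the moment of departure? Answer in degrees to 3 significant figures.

From Kepler's third law T² = 4π²r³/μ at r = 6.93×10^5 km, T = 3.73 days = 3.73 × 86400 s = 3.22272×10^5 s: μ = 4π²r³/T² = 1.26507×10^8 km³/s².
The Hohmann ellipse has a_t = (r₁ + r₂)/2 = 4.110×10^5 km.
The half-period of the transfer ellipse is t = π√(a_t³/μ) = 73596 s.
Target angular speed ω₂ = √(μ/r₂³) = 1.9497×10^-5 rad/s.
Angle swept by the target during transfer: ω₂·t = 1.4349 rad = 82.21°.
Arrival is 180° from departure on the ellipse, so φ = 180° − 82.21° = 97.8°.

φ = 97.8°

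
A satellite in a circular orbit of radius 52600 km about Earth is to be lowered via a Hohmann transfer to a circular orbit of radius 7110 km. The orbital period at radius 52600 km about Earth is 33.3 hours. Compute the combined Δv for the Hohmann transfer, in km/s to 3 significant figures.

Δv = 3.87 km/s

From Kepler's third law T² = 4π²r³/μ at r = 52600 km, T = 33.3 hours = 33.3 × 3600 s = 1.1988×10^5 s: μ = 4π²r³/T² = 3.99782×10^5 km³/s².
Transfer-ellipse semi-major axis a_t = (r₁ + r₂)/2 = (52600 + 7110)/2 = 29855 km.
At r₁ the circular-orbit speed is v₁ = √(μ/r₁) = 2.7569 km/s.
On the transfer ellipse at r₁, v² = μ(2/r − 1/a) gives v_a = √[μ(2/r₁ − 1/a_t)] = 1.3454 km/s.
First burn Δv₁ = |v_a − v₁| = 1.4115 km/s.
Circular speed at r₂: v₂ = √(μ/r₂) = 7.49854 km/s.
Transfer-orbit speed at r₂: v_p = √[μ(2/r₂ − 1/a_t)] = 9.95317 km/s.
Second burn Δv₂ = |v₂ − v_p| = 2.4546 km/s.
Total Δv = Δv₁ + Δv₂ = 3.866 km/s.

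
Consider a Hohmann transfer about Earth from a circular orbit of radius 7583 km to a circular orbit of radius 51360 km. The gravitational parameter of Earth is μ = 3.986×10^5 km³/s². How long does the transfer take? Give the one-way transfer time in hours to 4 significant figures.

Transfer-ellipse semi-major axis a_t = (r₁ + r₂)/2 = (7583 + 51360)/2 = 29471.5 km.
By Kepler's third law the transfer-orbit period is T = 2π√(a_t³/μ), so t = T/2 = 25176 s.
Converting: 25176 s ÷ 3600 s/hour = 6.993 hours.

t = 6.993 hours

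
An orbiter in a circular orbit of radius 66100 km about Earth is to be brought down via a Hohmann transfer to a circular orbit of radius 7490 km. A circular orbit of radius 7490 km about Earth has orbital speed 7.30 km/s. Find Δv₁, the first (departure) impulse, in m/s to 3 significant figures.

Δv₁ = 1350 m/s

From the circular-orbit relation v² = μ/r at r = 7490 km: μ = v²r = (7.30)² × 7490 = 3.99142×10^5 km³/s².
Semi-major axis of the transfer orbit: a_t = (66100 + 7490)/2 = 36795 km.
Circular speed at r = 66100 km: v_c = √(μ/r) = 2.4573 km/s.
Vis-viva on the transfer ellipse at r = 66100 km gives v_t = √[μ(2/r − 1/a_t)] = 1.1087 km/s.
Δv₁ = |v_t − v_c| = |1.1087 − 2.4573| = 1.349 km/s.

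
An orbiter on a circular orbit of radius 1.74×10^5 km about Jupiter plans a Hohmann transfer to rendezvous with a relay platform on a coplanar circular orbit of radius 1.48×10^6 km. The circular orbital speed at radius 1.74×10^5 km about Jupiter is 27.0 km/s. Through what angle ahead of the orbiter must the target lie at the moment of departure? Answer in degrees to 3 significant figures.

φ = 105°

From the circular-orbit relation v² = μ/r at r = 1.74×10^5 km: μ = v²r = (27.0)² × 1.74×10^5 = 1.26846×10^8 km³/s².
Semi-major axis of the transfer orbit: a_t = (1.740×10^5 + 1.480×10^6)/2 = 8.270×10^5 km.
Transfer time t = π√(a_t³/μ) = 2.09783×10^5 s.
Target angular speed ω₂ = √(μ/r₂³) = 6.25527×10^-6 rad/s.
Angle swept by the target during transfer: ω₂·t = 1.31225 rad = 75.19°.
The orbiter traverses 180° on the transfer ellipse, so the target must lead by 180° − 75.19° = 105°.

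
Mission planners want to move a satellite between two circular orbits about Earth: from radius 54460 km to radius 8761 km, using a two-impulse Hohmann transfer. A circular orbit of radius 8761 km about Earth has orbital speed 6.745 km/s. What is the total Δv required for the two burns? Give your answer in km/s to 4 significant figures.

From the circular-orbit relation v² = μ/r at r = 8761 km: μ = v²r = (6.745)² × 8761 = 3.98582×10^5 km³/s².
Semi-major axis of the transfer orbit: a_t = (54460 + 8761)/2 = 31610.5 km.
At r₁ the circular-orbit speed is v₁ = √(μ/r₁) = 2.705 km/s.
Transfer-orbit speed at r₁ (vis-viva): v_a = √[μ(2/r₁ − 1/a_t)] = 1.424 km/s.
First burn Δv₁ = |v_a − v₁| = 1.281 km/s.
Circular speed at r₂: v₂ = √(μ/r₂) = 6.745 km/s.
Transfer-orbit speed at r₂: v_p = √[μ(2/r₂ − 1/a_t)] = 8.853 km/s.
Second burn Δv₂ = |v₂ − v_p| = 2.108 km/s.
Δv = Δv₁ + Δv₂ = 1.281 + 2.108 = 3.389 km/s.

Δv = 3.389 km/s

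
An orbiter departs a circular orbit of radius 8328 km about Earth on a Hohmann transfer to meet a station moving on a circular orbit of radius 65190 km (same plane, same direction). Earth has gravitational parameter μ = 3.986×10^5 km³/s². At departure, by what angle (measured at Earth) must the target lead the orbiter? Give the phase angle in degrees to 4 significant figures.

Transfer-ellipse semi-major axis a_t = (r₁ + r₂)/2 = (8328 + 65190)/2 = 36759 km.
Transfer time t = π√(a_t³/μ) = 35069.3 s.
Target angular speed ω₂ = √(μ/r₂³) = 3.79313×10^-5 rad/s.
Angle swept by the target during transfer: ω₂·t = 1.33022 rad = 76.22°.
Arrival is 180° from departure on the ellipse, so φ = 180° − 76.22° = 103.8°.

φ = 103.8°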